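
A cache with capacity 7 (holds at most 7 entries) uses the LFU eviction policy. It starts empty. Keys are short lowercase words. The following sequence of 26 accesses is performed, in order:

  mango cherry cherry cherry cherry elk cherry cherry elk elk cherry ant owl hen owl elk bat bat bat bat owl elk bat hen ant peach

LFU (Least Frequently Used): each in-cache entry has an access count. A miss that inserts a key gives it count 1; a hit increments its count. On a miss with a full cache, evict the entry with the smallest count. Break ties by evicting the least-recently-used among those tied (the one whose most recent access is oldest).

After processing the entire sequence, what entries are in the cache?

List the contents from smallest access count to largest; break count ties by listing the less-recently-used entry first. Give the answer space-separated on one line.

Answer: peach hen ant owl elk bat cherry

Derivation:
LFU simulation (capacity=7):
  1. access mango: MISS. Cache: [mango(c=1)]
  2. access cherry: MISS. Cache: [mango(c=1) cherry(c=1)]
  3. access cherry: HIT, count now 2. Cache: [mango(c=1) cherry(c=2)]
  4. access cherry: HIT, count now 3. Cache: [mango(c=1) cherry(c=3)]
  5. access cherry: HIT, count now 4. Cache: [mango(c=1) cherry(c=4)]
  6. access elk: MISS. Cache: [mango(c=1) elk(c=1) cherry(c=4)]
  7. access cherry: HIT, count now 5. Cache: [mango(c=1) elk(c=1) cherry(c=5)]
  8. access cherry: HIT, count now 6. Cache: [mango(c=1) elk(c=1) cherry(c=6)]
  9. access elk: HIT, count now 2. Cache: [mango(c=1) elk(c=2) cherry(c=6)]
  10. access elk: HIT, count now 3. Cache: [mango(c=1) elk(c=3) cherry(c=6)]
  11. access cherry: HIT, count now 7. Cache: [mango(c=1) elk(c=3) cherry(c=7)]
  12. access ant: MISS. Cache: [mango(c=1) ant(c=1) elk(c=3) cherry(c=7)]
  13. access owl: MISS. Cache: [mango(c=1) ant(c=1) owl(c=1) elk(c=3) cherry(c=7)]
  14. access hen: MISS. Cache: [mango(c=1) ant(c=1) owl(c=1) hen(c=1) elk(c=3) cherry(c=7)]
  15. access owl: HIT, count now 2. Cache: [mango(c=1) ant(c=1) hen(c=1) owl(c=2) elk(c=3) cherry(c=7)]
  16. access elk: HIT, count now 4. Cache: [mango(c=1) ant(c=1) hen(c=1) owl(c=2) elk(c=4) cherry(c=7)]
  17. access bat: MISS. Cache: [mango(c=1) ant(c=1) hen(c=1) bat(c=1) owl(c=2) elk(c=4) cherry(c=7)]
  18. access bat: HIT, count now 2. Cache: [mango(c=1) ant(c=1) hen(c=1) owl(c=2) bat(c=2) elk(c=4) cherry(c=7)]
  19. access bat: HIT, count now 3. Cache: [mango(c=1) ant(c=1) hen(c=1) owl(c=2) bat(c=3) elk(c=4) cherry(c=7)]
  20. access bat: HIT, count now 4. Cache: [mango(c=1) ant(c=1) hen(c=1) owl(c=2) elk(c=4) bat(c=4) cherry(c=7)]
  21. access owl: HIT, count now 3. Cache: [mango(c=1) ant(c=1) hen(c=1) owl(c=3) elk(c=4) bat(c=4) cherry(c=7)]
  22. access elk: HIT, count now 5. Cache: [mango(c=1) ant(c=1) hen(c=1) owl(c=3) bat(c=4) elk(c=5) cherry(c=7)]
  23. access bat: HIT, count now 5. Cache: [mango(c=1) ant(c=1) hen(c=1) owl(c=3) elk(c=5) bat(c=5) cherry(c=7)]
  24. access hen: HIT, count now 2. Cache: [mango(c=1) ant(c=1) hen(c=2) owl(c=3) elk(c=5) bat(c=5) cherry(c=7)]
  25. access ant: HIT, count now 2. Cache: [mango(c=1) hen(c=2) ant(c=2) owl(c=3) elk(c=5) bat(c=5) cherry(c=7)]
  26. access peach: MISS, evict mango(c=1). Cache: [peach(c=1) hen(c=2) ant(c=2) owl(c=3) elk(c=5) bat(c=5) cherry(c=7)]
Total: 18 hits, 8 misses, 1 evictions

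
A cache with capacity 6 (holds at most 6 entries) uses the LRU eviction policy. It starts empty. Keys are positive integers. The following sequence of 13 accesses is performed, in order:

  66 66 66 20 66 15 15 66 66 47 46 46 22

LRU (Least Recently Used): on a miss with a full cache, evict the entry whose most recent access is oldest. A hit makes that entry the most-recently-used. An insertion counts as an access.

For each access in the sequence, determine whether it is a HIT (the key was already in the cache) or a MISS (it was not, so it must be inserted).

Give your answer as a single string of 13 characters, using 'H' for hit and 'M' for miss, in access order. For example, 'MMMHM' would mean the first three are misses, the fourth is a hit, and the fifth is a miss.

LRU simulation (capacity=6):
  1. access 66: MISS. Cache (LRU->MRU): [66]
  2. access 66: HIT. Cache (LRU->MRU): [66]
  3. access 66: HIT. Cache (LRU->MRU): [66]
  4. access 20: MISS. Cache (LRU->MRU): [66 20]
  5. access 66: HIT. Cache (LRU->MRU): [20 66]
  6. access 15: MISS. Cache (LRU->MRU): [20 66 15]
  7. access 15: HIT. Cache (LRU->MRU): [20 66 15]
  8. access 66: HIT. Cache (LRU->MRU): [20 15 66]
  9. access 66: HIT. Cache (LRU->MRU): [20 15 66]
  10. access 47: MISS. Cache (LRU->MRU): [20 15 66 47]
  11. access 46: MISS. Cache (LRU->MRU): [20 15 66 47 46]
  12. access 46: HIT. Cache (LRU->MRU): [20 15 66 47 46]
  13. access 22: MISS. Cache (LRU->MRU): [20 15 66 47 46 22]
Total: 7 hits, 6 misses, 0 evictions

Answer: MHHMHMHHHMMHM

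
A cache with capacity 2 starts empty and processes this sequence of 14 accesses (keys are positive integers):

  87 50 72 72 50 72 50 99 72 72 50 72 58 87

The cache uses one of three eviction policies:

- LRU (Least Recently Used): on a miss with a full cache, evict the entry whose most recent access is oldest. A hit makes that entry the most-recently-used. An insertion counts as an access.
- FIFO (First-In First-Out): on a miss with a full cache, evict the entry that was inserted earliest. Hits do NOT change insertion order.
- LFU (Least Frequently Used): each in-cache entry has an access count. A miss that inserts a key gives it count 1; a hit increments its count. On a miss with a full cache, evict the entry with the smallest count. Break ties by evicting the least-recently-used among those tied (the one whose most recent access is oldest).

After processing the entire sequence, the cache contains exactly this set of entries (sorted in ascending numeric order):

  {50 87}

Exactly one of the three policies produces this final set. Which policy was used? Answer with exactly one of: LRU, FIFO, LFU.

Simulating under each policy and comparing final sets:
  LRU: final set = {58 87} -> differs
  FIFO: final set = {58 87} -> differs
  LFU: final set = {50 87} -> MATCHES target
Only LFU produces the target set.

Answer: LFU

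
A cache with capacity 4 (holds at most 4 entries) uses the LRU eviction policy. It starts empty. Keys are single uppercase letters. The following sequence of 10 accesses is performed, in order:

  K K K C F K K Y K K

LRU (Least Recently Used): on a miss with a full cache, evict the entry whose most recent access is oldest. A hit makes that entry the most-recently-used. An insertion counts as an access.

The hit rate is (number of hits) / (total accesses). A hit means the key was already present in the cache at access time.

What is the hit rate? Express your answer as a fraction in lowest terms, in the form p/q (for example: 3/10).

LRU simulation (capacity=4):
  1. access K: MISS. Cache (LRU->MRU): [K]
  2. access K: HIT. Cache (LRU->MRU): [K]
  3. access K: HIT. Cache (LRU->MRU): [K]
  4. access C: MISS. Cache (LRU->MRU): [K C]
  5. access F: MISS. Cache (LRU->MRU): [K C F]
  6. access K: HIT. Cache (LRU->MRU): [C F K]
  7. access K: HIT. Cache (LRU->MRU): [C F K]
  8. access Y: MISS. Cache (LRU->MRU): [C F K Y]
  9. access K: HIT. Cache (LRU->MRU): [C F Y K]
  10. access K: HIT. Cache (LRU->MRU): [C F Y K]
Total: 6 hits, 4 misses, 0 evictions

Hit rate = 6/10 = 3/5

Answer: 3/5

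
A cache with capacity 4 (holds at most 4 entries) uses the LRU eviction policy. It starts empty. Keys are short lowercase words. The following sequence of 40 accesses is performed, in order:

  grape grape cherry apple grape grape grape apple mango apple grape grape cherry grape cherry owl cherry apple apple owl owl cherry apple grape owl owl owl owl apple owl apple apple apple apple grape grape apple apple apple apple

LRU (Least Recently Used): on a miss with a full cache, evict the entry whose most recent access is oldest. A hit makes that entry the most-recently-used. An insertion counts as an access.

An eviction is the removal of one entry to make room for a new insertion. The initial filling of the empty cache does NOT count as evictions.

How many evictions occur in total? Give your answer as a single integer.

Answer: 1

Derivation:
LRU simulation (capacity=4):
  1. access grape: MISS. Cache (LRU->MRU): [grape]
  2. access grape: HIT. Cache (LRU->MRU): [grape]
  3. access cherry: MISS. Cache (LRU->MRU): [grape cherry]
  4. access apple: MISS. Cache (LRU->MRU): [grape cherry apple]
  5. access grape: HIT. Cache (LRU->MRU): [cherry apple grape]
  6. access grape: HIT. Cache (LRU->MRU): [cherry apple grape]
  7. access grape: HIT. Cache (LRU->MRU): [cherry apple grape]
  8. access apple: HIT. Cache (LRU->MRU): [cherry grape apple]
  9. access mango: MISS. Cache (LRU->MRU): [cherry grape apple mango]
  10. access apple: HIT. Cache (LRU->MRU): [cherry grape mango apple]
  11. access grape: HIT. Cache (LRU->MRU): [cherry mango apple grape]
  12. access grape: HIT. Cache (LRU->MRU): [cherry mango apple grape]
  13. access cherry: HIT. Cache (LRU->MRU): [mango apple grape cherry]
  14. access grape: HIT. Cache (LRU->MRU): [mango apple cherry grape]
  15. access cherry: HIT. Cache (LRU->MRU): [mango apple grape cherry]
  16. access owl: MISS, evict mango. Cache (LRU->MRU): [apple grape cherry owl]
  17. access cherry: HIT. Cache (LRU->MRU): [apple grape owl cherry]
  18. access apple: HIT. Cache (LRU->MRU): [grape owl cherry apple]
  19. access apple: HIT. Cache (LRU->MRU): [grape owl cherry apple]
  20. access owl: HIT. Cache (LRU->MRU): [grape cherry apple owl]
  21. access owl: HIT. Cache (LRU->MRU): [grape cherry apple owl]
  22. access cherry: HIT. Cache (LRU->MRU): [grape apple owl cherry]
  23. access apple: HIT. Cache (LRU->MRU): [grape owl cherry apple]
  24. access grape: HIT. Cache (LRU->MRU): [owl cherry apple grape]
  25. access owl: HIT. Cache (LRU->MRU): [cherry apple grape owl]
  26. access owl: HIT. Cache (LRU->MRU): [cherry apple grape owl]
  27. access owl: HIT. Cache (LRU->MRU): [cherry apple grape owl]
  28. access owl: HIT. Cache (LRU->MRU): [cherry apple grape owl]
  29. access apple: HIT. Cache (LRU->MRU): [cherry grape owl apple]
  30. access owl: HIT. Cache (LRU->MRU): [cherry grape apple owl]
  31. access apple: HIT. Cache (LRU->MRU): [cherry grape owl apple]
  32. access apple: HIT. Cache (LRU->MRU): [cherry grape owl apple]
  33. access apple: HIT. Cache (LRU->MRU): [cherry grape owl apple]
  34. access apple: HIT. Cache (LRU->MRU): [cherry grape owl apple]
  35. access grape: HIT. Cache (LRU->MRU): [cherry owl apple grape]
  36. access grape: HIT. Cache (LRU->MRU): [cherry owl apple grape]
  37. access apple: HIT. Cache (LRU->MRU): [cherry owl grape apple]
  38. access apple: HIT. Cache (LRU->MRU): [cherry owl grape apple]
  39. access apple: HIT. Cache (LRU->MRU): [cherry owl grape apple]
  40. access apple: HIT. Cache (LRU->MRU): [cherry owl grape apple]
Total: 35 hits, 5 misses, 1 evictions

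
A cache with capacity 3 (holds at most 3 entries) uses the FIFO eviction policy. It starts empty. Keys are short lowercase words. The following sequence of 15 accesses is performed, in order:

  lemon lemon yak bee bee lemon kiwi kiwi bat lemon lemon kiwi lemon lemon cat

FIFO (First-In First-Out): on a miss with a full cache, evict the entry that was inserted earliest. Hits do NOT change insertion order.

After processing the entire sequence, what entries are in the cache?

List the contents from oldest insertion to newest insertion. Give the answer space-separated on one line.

Answer: bat lemon cat

Derivation:
FIFO simulation (capacity=3):
  1. access lemon: MISS. Cache (old->new): [lemon]
  2. access lemon: HIT. Cache (old->new): [lemon]
  3. access yak: MISS. Cache (old->new): [lemon yak]
  4. access bee: MISS. Cache (old->new): [lemon yak bee]
  5. access bee: HIT. Cache (old->new): [lemon yak bee]
  6. access lemon: HIT. Cache (old->new): [lemon yak bee]
  7. access kiwi: MISS, evict lemon. Cache (old->new): [yak bee kiwi]
  8. access kiwi: HIT. Cache (old->new): [yak bee kiwi]
  9. access bat: MISS, evict yak. Cache (old->new): [bee kiwi bat]
  10. access lemon: MISS, evict bee. Cache (old->new): [kiwi bat lemon]
  11. access lemon: HIT. Cache (old->new): [kiwi bat lemon]
  12. access kiwi: HIT. Cache (old->new): [kiwi bat lemon]
  13. access lemon: HIT. Cache (old->new): [kiwi bat lemon]
  14. access lemon: HIT. Cache (old->new): [kiwi bat lemon]
  15. access cat: MISS, evict kiwi. Cache (old->new): [bat lemon cat]
Total: 8 hits, 7 misses, 4 evictions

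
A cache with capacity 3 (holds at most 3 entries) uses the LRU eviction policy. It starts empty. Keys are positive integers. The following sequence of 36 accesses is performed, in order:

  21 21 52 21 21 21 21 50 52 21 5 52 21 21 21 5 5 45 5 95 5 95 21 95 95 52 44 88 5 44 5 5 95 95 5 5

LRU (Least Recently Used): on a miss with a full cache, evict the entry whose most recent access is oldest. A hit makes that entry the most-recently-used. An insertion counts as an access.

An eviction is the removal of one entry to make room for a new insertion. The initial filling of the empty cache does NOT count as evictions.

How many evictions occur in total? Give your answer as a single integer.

LRU simulation (capacity=3):
  1. access 21: MISS. Cache (LRU->MRU): [21]
  2. access 21: HIT. Cache (LRU->MRU): [21]
  3. access 52: MISS. Cache (LRU->MRU): [21 52]
  4. access 21: HIT. Cache (LRU->MRU): [52 21]
  5. access 21: HIT. Cache (LRU->MRU): [52 21]
  6. access 21: HIT. Cache (LRU->MRU): [52 21]
  7. access 21: HIT. Cache (LRU->MRU): [52 21]
  8. access 50: MISS. Cache (LRU->MRU): [52 21 50]
  9. access 52: HIT. Cache (LRU->MRU): [21 50 52]
  10. access 21: HIT. Cache (LRU->MRU): [50 52 21]
  11. access 5: MISS, evict 50. Cache (LRU->MRU): [52 21 5]
  12. access 52: HIT. Cache (LRU->MRU): [21 5 52]
  13. access 21: HIT. Cache (LRU->MRU): [5 52 21]
  14. access 21: HIT. Cache (LRU->MRU): [5 52 21]
  15. access 21: HIT. Cache (LRU->MRU): [5 52 21]
  16. access 5: HIT. Cache (LRU->MRU): [52 21 5]
  17. access 5: HIT. Cache (LRU->MRU): [52 21 5]
  18. access 45: MISS, evict 52. Cache (LRU->MRU): [21 5 45]
  19. access 5: HIT. Cache (LRU->MRU): [21 45 5]
  20. access 95: MISS, evict 21. Cache (LRU->MRU): [45 5 95]
  21. access 5: HIT. Cache (LRU->MRU): [45 95 5]
  22. access 95: HIT. Cache (LRU->MRU): [45 5 95]
  23. access 21: MISS, evict 45. Cache (LRU->MRU): [5 95 21]
  24. access 95: HIT. Cache (LRU->MRU): [5 21 95]
  25. access 95: HIT. Cache (LRU->MRU): [5 21 95]
  26. access 52: MISS, evict 5. Cache (LRU->MRU): [21 95 52]
  27. access 44: MISS, evict 21. Cache (LRU->MRU): [95 52 44]
  28. access 88: MISS, evict 95. Cache (LRU->MRU): [52 44 88]
  29. access 5: MISS, evict 52. Cache (LRU->MRU): [44 88 5]
  30. access 44: HIT. Cache (LRU->MRU): [88 5 44]
  31. access 5: HIT. Cache (LRU->MRU): [88 44 5]
  32. access 5: HIT. Cache (LRU->MRU): [88 44 5]
  33. access 95: MISS, evict 88. Cache (LRU->MRU): [44 5 95]
  34. access 95: HIT. Cache (LRU->MRU): [44 5 95]
  35. access 5: HIT. Cache (LRU->MRU): [44 95 5]
  36. access 5: HIT. Cache (LRU->MRU): [44 95 5]
Total: 24 hits, 12 misses, 9 evictions

Answer: 9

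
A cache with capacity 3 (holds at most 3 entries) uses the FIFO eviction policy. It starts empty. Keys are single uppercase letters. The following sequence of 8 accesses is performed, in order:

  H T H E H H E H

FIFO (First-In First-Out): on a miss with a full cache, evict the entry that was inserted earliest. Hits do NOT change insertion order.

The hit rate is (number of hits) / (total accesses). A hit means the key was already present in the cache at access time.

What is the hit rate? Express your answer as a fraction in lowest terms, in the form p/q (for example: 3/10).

Answer: 5/8

Derivation:
FIFO simulation (capacity=3):
  1. access H: MISS. Cache (old->new): [H]
  2. access T: MISS. Cache (old->new): [H T]
  3. access H: HIT. Cache (old->new): [H T]
  4. access E: MISS. Cache (old->new): [H T E]
  5. access H: HIT. Cache (old->new): [H T E]
  6. access H: HIT. Cache (old->new): [H T E]
  7. access E: HIT. Cache (old->new): [H T E]
  8. access H: HIT. Cache (old->new): [H T E]
Total: 5 hits, 3 misses, 0 evictions

Hit rate = 5/8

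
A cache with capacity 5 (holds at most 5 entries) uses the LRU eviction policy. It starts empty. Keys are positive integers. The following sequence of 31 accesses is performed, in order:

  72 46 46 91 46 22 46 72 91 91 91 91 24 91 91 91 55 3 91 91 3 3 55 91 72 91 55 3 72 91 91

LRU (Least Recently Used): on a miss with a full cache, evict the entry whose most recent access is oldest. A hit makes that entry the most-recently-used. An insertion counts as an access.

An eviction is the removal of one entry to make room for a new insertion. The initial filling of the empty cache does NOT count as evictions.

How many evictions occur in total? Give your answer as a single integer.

Answer: 2

Derivation:
LRU simulation (capacity=5):
  1. access 72: MISS. Cache (LRU->MRU): [72]
  2. access 46: MISS. Cache (LRU->MRU): [72 46]
  3. access 46: HIT. Cache (LRU->MRU): [72 46]
  4. access 91: MISS. Cache (LRU->MRU): [72 46 91]
  5. access 46: HIT. Cache (LRU->MRU): [72 91 46]
  6. access 22: MISS. Cache (LRU->MRU): [72 91 46 22]
  7. access 46: HIT. Cache (LRU->MRU): [72 91 22 46]
  8. access 72: HIT. Cache (LRU->MRU): [91 22 46 72]
  9. access 91: HIT. Cache (LRU->MRU): [22 46 72 91]
  10. access 91: HIT. Cache (LRU->MRU): [22 46 72 91]
  11. access 91: HIT. Cache (LRU->MRU): [22 46 72 91]
  12. access 91: HIT. Cache (LRU->MRU): [22 46 72 91]
  13. access 24: MISS. Cache (LRU->MRU): [22 46 72 91 24]
  14. access 91: HIT. Cache (LRU->MRU): [22 46 72 24 91]
  15. access 91: HIT. Cache (LRU->MRU): [22 46 72 24 91]
  16. access 91: HIT. Cache (LRU->MRU): [22 46 72 24 91]
  17. access 55: MISS, evict 22. Cache (LRU->MRU): [46 72 24 91 55]
  18. access 3: MISS, evict 46. Cache (LRU->MRU): [72 24 91 55 3]
  19. access 91: HIT. Cache (LRU->MRU): [72 24 55 3 91]
  20. access 91: HIT. Cache (LRU->MRU): [72 24 55 3 91]
  21. access 3: HIT. Cache (LRU->MRU): [72 24 55 91 3]
  22. access 3: HIT. Cache (LRU->MRU): [72 24 55 91 3]
  23. access 55: HIT. Cache (LRU->MRU): [72 24 91 3 55]
  24. access 91: HIT. Cache (LRU->MRU): [72 24 3 55 91]
  25. access 72: HIT. Cache (LRU->MRU): [24 3 55 91 72]
  26. access 91: HIT. Cache (LRU->MRU): [24 3 55 72 91]
  27. access 55: HIT. Cache (LRU->MRU): [24 3 72 91 55]
  28. access 3: HIT. Cache (LRU->MRU): [24 72 91 55 3]
  29. access 72: HIT. Cache (LRU->MRU): [24 91 55 3 72]
  30. access 91: HIT. Cache (LRU->MRU): [24 55 3 72 91]
  31. access 91: HIT. Cache (LRU->MRU): [24 55 3 72 91]
Total: 24 hits, 7 misses, 2 evictions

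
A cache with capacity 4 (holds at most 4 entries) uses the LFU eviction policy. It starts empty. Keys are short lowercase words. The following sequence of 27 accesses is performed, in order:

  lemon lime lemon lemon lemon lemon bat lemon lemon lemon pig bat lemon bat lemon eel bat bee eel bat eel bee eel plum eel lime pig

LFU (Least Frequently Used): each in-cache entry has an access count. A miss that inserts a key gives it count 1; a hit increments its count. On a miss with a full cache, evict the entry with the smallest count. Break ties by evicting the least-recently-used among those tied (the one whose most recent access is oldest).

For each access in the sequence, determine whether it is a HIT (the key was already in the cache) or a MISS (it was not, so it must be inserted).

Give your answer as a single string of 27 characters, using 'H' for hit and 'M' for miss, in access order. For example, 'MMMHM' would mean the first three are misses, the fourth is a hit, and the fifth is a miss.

Answer: MMHHHHMHHHMHHHHMHMHHHHHMHMM

Derivation:
LFU simulation (capacity=4):
  1. access lemon: MISS. Cache: [lemon(c=1)]
  2. access lime: MISS. Cache: [lemon(c=1) lime(c=1)]
  3. access lemon: HIT, count now 2. Cache: [lime(c=1) lemon(c=2)]
  4. access lemon: HIT, count now 3. Cache: [lime(c=1) lemon(c=3)]
  5. access lemon: HIT, count now 4. Cache: [lime(c=1) lemon(c=4)]
  6. access lemon: HIT, count now 5. Cache: [lime(c=1) lemon(c=5)]
  7. access bat: MISS. Cache: [lime(c=1) bat(c=1) lemon(c=5)]
  8. access lemon: HIT, count now 6. Cache: [lime(c=1) bat(c=1) lemon(c=6)]
  9. access lemon: HIT, count now 7. Cache: [lime(c=1) bat(c=1) lemon(c=7)]
  10. access lemon: HIT, count now 8. Cache: [lime(c=1) bat(c=1) lemon(c=8)]
  11. access pig: MISS. Cache: [lime(c=1) bat(c=1) pig(c=1) lemon(c=8)]
  12. access bat: HIT, count now 2. Cache: [lime(c=1) pig(c=1) bat(c=2) lemon(c=8)]
  13. access lemon: HIT, count now 9. Cache: [lime(c=1) pig(c=1) bat(c=2) lemon(c=9)]
  14. access bat: HIT, count now 3. Cache: [lime(c=1) pig(c=1) bat(c=3) lemon(c=9)]
  15. access lemon: HIT, count now 10. Cache: [lime(c=1) pig(c=1) bat(c=3) lemon(c=10)]
  16. access eel: MISS, evict lime(c=1). Cache: [pig(c=1) eel(c=1) bat(c=3) lemon(c=10)]
  17. access bat: HIT, count now 4. Cache: [pig(c=1) eel(c=1) bat(c=4) lemon(c=10)]
  18. access bee: MISS, evict pig(c=1). Cache: [eel(c=1) bee(c=1) bat(c=4) lemon(c=10)]
  19. access eel: HIT, count now 2. Cache: [bee(c=1) eel(c=2) bat(c=4) lemon(c=10)]
  20. access bat: HIT, count now 5. Cache: [bee(c=1) eel(c=2) bat(c=5) lemon(c=10)]
  21. access eel: HIT, count now 3. Cache: [bee(c=1) eel(c=3) bat(c=5) lemon(c=10)]
  22. access bee: HIT, count now 2. Cache: [bee(c=2) eel(c=3) bat(c=5) lemon(c=10)]
  23. access eel: HIT, count now 4. Cache: [bee(c=2) eel(c=4) bat(c=5) lemon(c=10)]
  24. access plum: MISS, evict bee(c=2). Cache: [plum(c=1) eel(c=4) bat(c=5) lemon(c=10)]
  25. access eel: HIT, count now 5. Cache: [plum(c=1) bat(c=5) eel(c=5) lemon(c=10)]
  26. access lime: MISS, evict plum(c=1). Cache: [lime(c=1) bat(c=5) eel(c=5) lemon(c=10)]
  27. access pig: MISS, evict lime(c=1). Cache: [pig(c=1) bat(c=5) eel(c=5) lemon(c=10)]
Total: 18 hits, 9 misses, 5 evictions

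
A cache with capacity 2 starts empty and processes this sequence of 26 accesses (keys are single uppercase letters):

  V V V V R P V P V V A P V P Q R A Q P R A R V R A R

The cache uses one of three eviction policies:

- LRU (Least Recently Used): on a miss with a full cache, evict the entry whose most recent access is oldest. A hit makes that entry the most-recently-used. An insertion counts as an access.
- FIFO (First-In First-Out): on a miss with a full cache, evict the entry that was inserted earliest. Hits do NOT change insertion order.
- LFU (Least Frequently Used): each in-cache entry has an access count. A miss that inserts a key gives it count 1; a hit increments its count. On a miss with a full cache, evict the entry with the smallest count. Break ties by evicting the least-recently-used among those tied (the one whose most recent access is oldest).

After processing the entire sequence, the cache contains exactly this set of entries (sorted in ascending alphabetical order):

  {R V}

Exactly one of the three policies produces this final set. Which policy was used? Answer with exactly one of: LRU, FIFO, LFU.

Simulating under each policy and comparing final sets:
  LRU: final set = {A R} -> differs
  FIFO: final set = {A R} -> differs
  LFU: final set = {R V} -> MATCHES target
Only LFU produces the target set.

Answer: LFU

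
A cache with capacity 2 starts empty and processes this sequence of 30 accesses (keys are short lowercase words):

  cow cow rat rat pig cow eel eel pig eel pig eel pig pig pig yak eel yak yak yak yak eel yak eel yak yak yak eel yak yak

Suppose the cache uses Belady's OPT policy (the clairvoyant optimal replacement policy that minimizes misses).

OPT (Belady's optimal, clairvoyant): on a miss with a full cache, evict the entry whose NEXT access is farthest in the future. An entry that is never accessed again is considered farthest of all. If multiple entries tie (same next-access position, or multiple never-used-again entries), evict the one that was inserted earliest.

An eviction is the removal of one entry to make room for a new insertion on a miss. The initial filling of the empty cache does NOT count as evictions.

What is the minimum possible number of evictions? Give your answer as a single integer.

Answer: 3

Derivation:
OPT (Belady) simulation (capacity=2):
  1. access cow: MISS. Cache: [cow]
  2. access cow: HIT. Next use of cow: step 6. Cache: [cow]
  3. access rat: MISS. Cache: [cow rat]
  4. access rat: HIT. Next use of rat: never. Cache: [cow rat]
  5. access pig: MISS, evict rat (next use: never). Cache: [cow pig]
  6. access cow: HIT. Next use of cow: never. Cache: [cow pig]
  7. access eel: MISS, evict cow (next use: never). Cache: [pig eel]
  8. access eel: HIT. Next use of eel: step 10. Cache: [pig eel]
  9. access pig: HIT. Next use of pig: step 11. Cache: [pig eel]
  10. access eel: HIT. Next use of eel: step 12. Cache: [pig eel]
  11. access pig: HIT. Next use of pig: step 13. Cache: [pig eel]
  12. access eel: HIT. Next use of eel: step 17. Cache: [pig eel]
  13. access pig: HIT. Next use of pig: step 14. Cache: [pig eel]
  14. access pig: HIT. Next use of pig: step 15. Cache: [pig eel]
  15. access pig: HIT. Next use of pig: never. Cache: [pig eel]
  16. access yak: MISS, evict pig (next use: never). Cache: [eel yak]
  17. access eel: HIT. Next use of eel: step 22. Cache: [eel yak]
  18. access yak: HIT. Next use of yak: step 19. Cache: [eel yak]
  19. access yak: HIT. Next use of yak: step 20. Cache: [eel yak]
  20. access yak: HIT. Next use of yak: step 21. Cache: [eel yak]
  21. access yak: HIT. Next use of yak: step 23. Cache: [eel yak]
  22. access eel: HIT. Next use of eel: step 24. Cache: [eel yak]
  23. access yak: HIT. Next use of yak: step 25. Cache: [eel yak]
  24. access eel: HIT. Next use of eel: step 28. Cache: [eel yak]
  25. access yak: HIT. Next use of yak: step 26. Cache: [eel yak]
  26. access yak: HIT. Next use of yak: step 27. Cache: [eel yak]
  27. access yak: HIT. Next use of yak: step 29. Cache: [eel yak]
  28. access eel: HIT. Next use of eel: never. Cache: [eel yak]
  29. access yak: HIT. Next use of yak: step 30. Cache: [eel yak]
  30. access yak: HIT. Next use of yak: never. Cache: [eel yak]
Total: 25 hits, 5 misses, 3 evictions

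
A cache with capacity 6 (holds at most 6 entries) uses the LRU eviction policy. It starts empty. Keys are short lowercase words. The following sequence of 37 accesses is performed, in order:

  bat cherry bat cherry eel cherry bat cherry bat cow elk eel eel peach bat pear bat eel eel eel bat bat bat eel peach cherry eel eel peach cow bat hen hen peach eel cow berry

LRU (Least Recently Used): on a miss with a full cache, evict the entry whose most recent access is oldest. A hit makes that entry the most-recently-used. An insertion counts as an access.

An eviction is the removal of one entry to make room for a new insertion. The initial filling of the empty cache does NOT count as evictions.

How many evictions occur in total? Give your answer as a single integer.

LRU simulation (capacity=6):
  1. access bat: MISS. Cache (LRU->MRU): [bat]
  2. access cherry: MISS. Cache (LRU->MRU): [bat cherry]
  3. access bat: HIT. Cache (LRU->MRU): [cherry bat]
  4. access cherry: HIT. Cache (LRU->MRU): [bat cherry]
  5. access eel: MISS. Cache (LRU->MRU): [bat cherry eel]
  6. access cherry: HIT. Cache (LRU->MRU): [bat eel cherry]
  7. access bat: HIT. Cache (LRU->MRU): [eel cherry bat]
  8. access cherry: HIT. Cache (LRU->MRU): [eel bat cherry]
  9. access bat: HIT. Cache (LRU->MRU): [eel cherry bat]
  10. access cow: MISS. Cache (LRU->MRU): [eel cherry bat cow]
  11. access elk: MISS. Cache (LRU->MRU): [eel cherry bat cow elk]
  12. access eel: HIT. Cache (LRU->MRU): [cherry bat cow elk eel]
  13. access eel: HIT. Cache (LRU->MRU): [cherry bat cow elk eel]
  14. access peach: MISS. Cache (LRU->MRU): [cherry bat cow elk eel peach]
  15. access bat: HIT. Cache (LRU->MRU): [cherry cow elk eel peach bat]
  16. access pear: MISS, evict cherry. Cache (LRU->MRU): [cow elk eel peach bat pear]
  17. access bat: HIT. Cache (LRU->MRU): [cow elk eel peach pear bat]
  18. access eel: HIT. Cache (LRU->MRU): [cow elk peach pear bat eel]
  19. access eel: HIT. Cache (LRU->MRU): [cow elk peach pear bat eel]
  20. access eel: HIT. Cache (LRU->MRU): [cow elk peach pear bat eel]
  21. access bat: HIT. Cache (LRU->MRU): [cow elk peach pear eel bat]
  22. access bat: HIT. Cache (LRU->MRU): [cow elk peach pear eel bat]
  23. access bat: HIT. Cache (LRU->MRU): [cow elk peach pear eel bat]
  24. access eel: HIT. Cache (LRU->MRU): [cow elk peach pear bat eel]
  25. access peach: HIT. Cache (LRU->MRU): [cow elk pear bat eel peach]
  26. access cherry: MISS, evict cow. Cache (LRU->MRU): [elk pear bat eel peach cherry]
  27. access eel: HIT. Cache (LRU->MRU): [elk pear bat peach cherry eel]
  28. access eel: HIT. Cache (LRU->MRU): [elk pear bat peach cherry eel]
  29. access peach: HIT. Cache (LRU->MRU): [elk pear bat cherry eel peach]
  30. access cow: MISS, evict elk. Cache (LRU->MRU): [pear bat cherry eel peach cow]
  31. access bat: HIT. Cache (LRU->MRU): [pear cherry eel peach cow bat]
  32. access hen: MISS, evict pear. Cache (LRU->MRU): [cherry eel peach cow bat hen]
  33. access hen: HIT. Cache (LRU->MRU): [cherry eel peach cow bat hen]
  34. access peach: HIT. Cache (LRU->MRU): [cherry eel cow bat hen peach]
  35. access eel: HIT. Cache (LRU->MRU): [cherry cow bat hen peach eel]
  36. access cow: HIT. Cache (LRU->MRU): [cherry bat hen peach eel cow]
  37. access berry: MISS, evict cherry. Cache (LRU->MRU): [bat hen peach eel cow berry]
Total: 26 hits, 11 misses, 5 evictions

Answer: 5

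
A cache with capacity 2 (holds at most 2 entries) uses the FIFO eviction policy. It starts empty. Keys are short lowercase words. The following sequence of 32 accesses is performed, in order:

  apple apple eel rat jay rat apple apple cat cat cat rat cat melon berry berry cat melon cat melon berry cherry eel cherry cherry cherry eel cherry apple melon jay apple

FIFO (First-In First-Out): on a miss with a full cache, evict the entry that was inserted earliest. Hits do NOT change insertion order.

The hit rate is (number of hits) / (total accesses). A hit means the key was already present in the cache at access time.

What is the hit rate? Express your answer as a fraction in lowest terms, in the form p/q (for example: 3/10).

FIFO simulation (capacity=2):
  1. access apple: MISS. Cache (old->new): [apple]
  2. access apple: HIT. Cache (old->new): [apple]
  3. access eel: MISS. Cache (old->new): [apple eel]
  4. access rat: MISS, evict apple. Cache (old->new): [eel rat]
  5. access jay: MISS, evict eel. Cache (old->new): [rat jay]
  6. access rat: HIT. Cache (old->new): [rat jay]
  7. access apple: MISS, evict rat. Cache (old->new): [jay apple]
  8. access apple: HIT. Cache (old->new): [jay apple]
  9. access cat: MISS, evict jay. Cache (old->new): [apple cat]
  10. access cat: HIT. Cache (old->new): [apple cat]
  11. access cat: HIT. Cache (old->new): [apple cat]
  12. access rat: MISS, evict apple. Cache (old->new): [cat rat]
  13. access cat: HIT. Cache (old->new): [cat rat]
  14. access melon: MISS, evict cat. Cache (old->new): [rat melon]
  15. access berry: MISS, evict rat. Cache (old->new): [melon berry]
  16. access berry: HIT. Cache (old->new): [melon berry]
  17. access cat: MISS, evict melon. Cache (old->new): [berry cat]
  18. access melon: MISS, evict berry. Cache (old->new): [cat melon]
  19. access cat: HIT. Cache (old->new): [cat melon]
  20. access melon: HIT. Cache (old->new): [cat melon]
  21. access berry: MISS, evict cat. Cache (old->new): [melon berry]
  22. access cherry: MISS, evict melon. Cache (old->new): [berry cherry]
  23. access eel: MISS, evict berry. Cache (old->new): [cherry eel]
  24. access cherry: HIT. Cache (old->new): [cherry eel]
  25. access cherry: HIT. Cache (old->new): [cherry eel]
  26. access cherry: HIT. Cache (old->new): [cherry eel]
  27. access eel: HIT. Cache (old->new): [cherry eel]
  28. access cherry: HIT. Cache (old->new): [cherry eel]
  29. access apple: MISS, evict cherry. Cache (old->new): [eel apple]
  30. access melon: MISS, evict eel. Cache (old->new): [apple melon]
  31. access jay: MISS, evict apple. Cache (old->new): [melon jay]
  32. access apple: MISS, evict melon. Cache (old->new): [jay apple]
Total: 14 hits, 18 misses, 16 evictions

Hit rate = 14/32 = 7/16

Answer: 7/16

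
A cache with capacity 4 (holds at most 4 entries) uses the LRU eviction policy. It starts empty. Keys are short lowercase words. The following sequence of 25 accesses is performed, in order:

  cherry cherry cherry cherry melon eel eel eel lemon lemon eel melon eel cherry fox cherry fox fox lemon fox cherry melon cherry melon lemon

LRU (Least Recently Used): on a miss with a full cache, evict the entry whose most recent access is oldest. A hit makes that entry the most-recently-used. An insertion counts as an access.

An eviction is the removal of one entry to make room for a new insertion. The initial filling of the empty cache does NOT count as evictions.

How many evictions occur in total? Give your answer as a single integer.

Answer: 3

Derivation:
LRU simulation (capacity=4):
  1. access cherry: MISS. Cache (LRU->MRU): [cherry]
  2. access cherry: HIT. Cache (LRU->MRU): [cherry]
  3. access cherry: HIT. Cache (LRU->MRU): [cherry]
  4. access cherry: HIT. Cache (LRU->MRU): [cherry]
  5. access melon: MISS. Cache (LRU->MRU): [cherry melon]
  6. access eel: MISS. Cache (LRU->MRU): [cherry melon eel]
  7. access eel: HIT. Cache (LRU->MRU): [cherry melon eel]
  8. access eel: HIT. Cache (LRU->MRU): [cherry melon eel]
  9. access lemon: MISS. Cache (LRU->MRU): [cherry melon eel lemon]
  10. access lemon: HIT. Cache (LRU->MRU): [cherry melon eel lemon]
  11. access eel: HIT. Cache (LRU->MRU): [cherry melon lemon eel]
  12. access melon: HIT. Cache (LRU->MRU): [cherry lemon eel melon]
  13. access eel: HIT. Cache (LRU->MRU): [cherry lemon melon eel]
  14. access cherry: HIT. Cache (LRU->MRU): [lemon melon eel cherry]
  15. access fox: MISS, evict lemon. Cache (LRU->MRU): [melon eel cherry fox]
  16. access cherry: HIT. Cache (LRU->MRU): [melon eel fox cherry]
  17. access fox: HIT. Cache (LRU->MRU): [melon eel cherry fox]
  18. access fox: HIT. Cache (LRU->MRU): [melon eel cherry fox]
  19. access lemon: MISS, evict melon. Cache (LRU->MRU): [eel cherry fox lemon]
  20. access fox: HIT. Cache (LRU->MRU): [eel cherry lemon fox]
  21. access cherry: HIT. Cache (LRU->MRU): [eel lemon fox cherry]
  22. access melon: MISS, evict eel. Cache (LRU->MRU): [lemon fox cherry melon]
  23. access cherry: HIT. Cache (LRU->MRU): [lemon fox melon cherry]
  24. access melon: HIT. Cache (LRU->MRU): [lemon fox cherry melon]
  25. access lemon: HIT. Cache (LRU->MRU): [fox cherry melon lemon]
Total: 18 hits, 7 misses, 3 evictions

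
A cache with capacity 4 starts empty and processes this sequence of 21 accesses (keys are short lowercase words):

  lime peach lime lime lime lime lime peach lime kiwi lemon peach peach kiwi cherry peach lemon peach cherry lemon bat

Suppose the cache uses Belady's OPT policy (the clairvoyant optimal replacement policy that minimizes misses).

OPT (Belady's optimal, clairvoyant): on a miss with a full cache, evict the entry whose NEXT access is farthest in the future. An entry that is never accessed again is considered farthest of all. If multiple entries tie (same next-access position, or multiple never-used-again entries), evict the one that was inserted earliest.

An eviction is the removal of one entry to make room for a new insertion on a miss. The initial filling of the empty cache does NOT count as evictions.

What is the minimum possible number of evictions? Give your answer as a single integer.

OPT (Belady) simulation (capacity=4):
  1. access lime: MISS. Cache: [lime]
  2. access peach: MISS. Cache: [lime peach]
  3. access lime: HIT. Next use of lime: step 4. Cache: [lime peach]
  4. access lime: HIT. Next use of lime: step 5. Cache: [lime peach]
  5. access lime: HIT. Next use of lime: step 6. Cache: [lime peach]
  6. access lime: HIT. Next use of lime: step 7. Cache: [lime peach]
  7. access lime: HIT. Next use of lime: step 9. Cache: [lime peach]
  8. access peach: HIT. Next use of peach: step 12. Cache: [lime peach]
  9. access lime: HIT. Next use of lime: never. Cache: [lime peach]
  10. access kiwi: MISS. Cache: [lime peach kiwi]
  11. access lemon: MISS. Cache: [lime peach kiwi lemon]
  12. access peach: HIT. Next use of peach: step 13. Cache: [lime peach kiwi lemon]
  13. access peach: HIT. Next use of peach: step 16. Cache: [lime peach kiwi lemon]
  14. access kiwi: HIT. Next use of kiwi: never. Cache: [lime peach kiwi lemon]
  15. access cherry: MISS, evict lime (next use: never). Cache: [peach kiwi lemon cherry]
  16. access peach: HIT. Next use of peach: step 18. Cache: [peach kiwi lemon cherry]
  17. access lemon: HIT. Next use of lemon: step 20. Cache: [peach kiwi lemon cherry]
  18. access peach: HIT. Next use of peach: never. Cache: [peach kiwi lemon cherry]
  19. access cherry: HIT. Next use of cherry: never. Cache: [peach kiwi lemon cherry]
  20. access lemon: HIT. Next use of lemon: never. Cache: [peach kiwi lemon cherry]
  21. access bat: MISS, evict peach (next use: never). Cache: [kiwi lemon cherry bat]
Total: 15 hits, 6 misses, 2 evictions

Answer: 2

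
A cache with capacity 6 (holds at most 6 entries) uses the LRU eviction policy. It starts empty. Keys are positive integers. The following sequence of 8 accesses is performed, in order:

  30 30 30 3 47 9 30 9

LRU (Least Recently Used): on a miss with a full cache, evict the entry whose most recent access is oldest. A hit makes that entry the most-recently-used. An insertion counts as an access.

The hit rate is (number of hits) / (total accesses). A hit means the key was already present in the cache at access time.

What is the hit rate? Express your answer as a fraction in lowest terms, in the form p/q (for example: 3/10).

LRU simulation (capacity=6):
  1. access 30: MISS. Cache (LRU->MRU): [30]
  2. access 30: HIT. Cache (LRU->MRU): [30]
  3. access 30: HIT. Cache (LRU->MRU): [30]
  4. access 3: MISS. Cache (LRU->MRU): [30 3]
  5. access 47: MISS. Cache (LRU->MRU): [30 3 47]
  6. access 9: MISS. Cache (LRU->MRU): [30 3 47 9]
  7. access 30: HIT. Cache (LRU->MRU): [3 47 9 30]
  8. access 9: HIT. Cache (LRU->MRU): [3 47 30 9]
Total: 4 hits, 4 misses, 0 evictions

Hit rate = 4/8 = 1/2

Answer: 1/2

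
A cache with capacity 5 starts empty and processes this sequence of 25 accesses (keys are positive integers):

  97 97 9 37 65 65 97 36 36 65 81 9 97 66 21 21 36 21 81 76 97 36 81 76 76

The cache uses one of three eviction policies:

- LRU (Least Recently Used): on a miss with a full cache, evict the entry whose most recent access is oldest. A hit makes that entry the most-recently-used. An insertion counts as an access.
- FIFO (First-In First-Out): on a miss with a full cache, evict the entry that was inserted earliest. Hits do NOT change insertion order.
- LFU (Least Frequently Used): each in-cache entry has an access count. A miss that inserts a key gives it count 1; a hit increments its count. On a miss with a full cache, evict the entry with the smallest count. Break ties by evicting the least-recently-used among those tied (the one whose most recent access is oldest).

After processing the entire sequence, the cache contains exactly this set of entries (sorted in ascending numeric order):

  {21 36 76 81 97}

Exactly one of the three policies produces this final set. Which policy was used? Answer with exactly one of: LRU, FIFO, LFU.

Answer: LRU

Derivation:
Simulating under each policy and comparing final sets:
  LRU: final set = {21 36 76 81 97} -> MATCHES target
  FIFO: final set = {21 36 66 76 81} -> differs
  LFU: final set = {21 36 65 76 97} -> differs
Only LRU produces the target set.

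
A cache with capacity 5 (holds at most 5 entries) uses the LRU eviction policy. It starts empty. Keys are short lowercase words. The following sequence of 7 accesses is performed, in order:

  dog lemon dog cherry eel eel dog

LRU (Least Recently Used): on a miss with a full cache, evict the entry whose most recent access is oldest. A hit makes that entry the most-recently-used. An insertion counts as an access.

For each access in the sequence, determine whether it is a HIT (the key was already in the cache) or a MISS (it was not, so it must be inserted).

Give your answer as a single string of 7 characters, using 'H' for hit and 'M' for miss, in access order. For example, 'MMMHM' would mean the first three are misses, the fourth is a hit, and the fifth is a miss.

Answer: MMHMMHH

Derivation:
LRU simulation (capacity=5):
  1. access dog: MISS. Cache (LRU->MRU): [dog]
  2. access lemon: MISS. Cache (LRU->MRU): [dog lemon]
  3. access dog: HIT. Cache (LRU->MRU): [lemon dog]
  4. access cherry: MISS. Cache (LRU->MRU): [lemon dog cherry]
  5. access eel: MISS. Cache (LRU->MRU): [lemon dog cherry eel]
  6. access eel: HIT. Cache (LRU->MRU): [lemon dog cherry eel]
  7. access dog: HIT. Cache (LRU->MRU): [lemon cherry eel dog]
Total: 3 hits, 4 misses, 0 evictions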